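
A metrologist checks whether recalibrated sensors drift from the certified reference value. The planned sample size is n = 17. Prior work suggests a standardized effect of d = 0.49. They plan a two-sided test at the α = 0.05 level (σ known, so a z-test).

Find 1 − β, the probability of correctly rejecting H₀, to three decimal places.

Noncentrality parameter: δ = d·√n = 0.49 × √17 = 2.0203
Two-sided α = 0.05 → critical value z_{0.025} = 1.960.
Power = Φ(δ − 1.960) + Φ(−δ − 1.960) = Φ(0.060) + Φ(-3.980) = 0.5241 + 0.0000 = 0.5241.

Power ≈ 0.524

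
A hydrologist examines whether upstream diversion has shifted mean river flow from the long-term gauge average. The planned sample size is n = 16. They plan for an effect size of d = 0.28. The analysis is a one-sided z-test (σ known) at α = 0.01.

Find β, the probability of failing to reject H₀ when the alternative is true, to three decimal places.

Noncentrality parameter: λ = d·√n = 0.28 × √16 = 1.1200
One-sided α = 0.01 → critical value z_{0.01} = 2.326.
Power = Φ(λ − 2.326) = Φ(-1.206) = 0.1138.
Type II error: β = 1 − power = 1 − 0.1138 = 0.8862.

β ≈ 0.886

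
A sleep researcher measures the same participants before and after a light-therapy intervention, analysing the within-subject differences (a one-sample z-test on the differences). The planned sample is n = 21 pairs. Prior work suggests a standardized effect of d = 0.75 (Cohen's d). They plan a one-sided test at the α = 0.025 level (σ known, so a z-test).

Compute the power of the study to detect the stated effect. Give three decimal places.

Noncentrality parameter: δ = d·√n = 0.75 × √21 = 3.4369
One-sided α = 0.025 → critical value z_{0.025} = 1.960.
Power = Φ(δ − 1.960) = Φ(1.477) = 0.9302.

Power ≈ 0.930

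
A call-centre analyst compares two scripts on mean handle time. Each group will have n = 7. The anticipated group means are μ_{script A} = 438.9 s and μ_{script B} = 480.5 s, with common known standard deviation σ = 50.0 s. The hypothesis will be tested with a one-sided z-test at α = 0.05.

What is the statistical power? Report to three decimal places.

Power ≈ 0.465

Standardized effect: d = |μ_{script A} − μ_{script B}| / σ = |438.9 − 480.5| / 50.0 = 0.8320
Noncentrality parameter: δ = d·√(n/2) = 0.8320 × √(7/2) = 1.5565
Critical value for a one-sided test at α = 0.05: z_α = 1.645.
Power = P(Z > 1.645 − δ) = Φ(-0.088) = 0.4648.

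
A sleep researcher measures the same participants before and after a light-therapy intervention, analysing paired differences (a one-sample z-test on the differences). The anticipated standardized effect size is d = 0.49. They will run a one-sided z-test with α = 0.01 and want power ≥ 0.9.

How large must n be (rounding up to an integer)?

n = 55

Set Φ(δ − 2.326) = 0.9; then δ − 2.326 = Φ⁻¹(0.9) = 1.282, giving δ = 3.608.
δ = d·√n ⇒ n = (δ/d)² = (3.608 / 0.49)² = 54.21.
Round up to the next whole unit.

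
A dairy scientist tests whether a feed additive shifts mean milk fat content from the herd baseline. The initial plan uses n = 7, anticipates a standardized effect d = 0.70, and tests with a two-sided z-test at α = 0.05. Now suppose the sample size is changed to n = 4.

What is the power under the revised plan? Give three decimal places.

Power ≈ 0.288

With n = 4: δ = d·√n = 0.70 × √4 = 1.4000. Critical value z_{0.025} = 1.960.
Revised power = Φ(δ − 1.960) + Φ(−δ − 1.960) = Φ(-0.560) + Φ(-3.360) = 0.2878 + 0.0004 = 0.2881.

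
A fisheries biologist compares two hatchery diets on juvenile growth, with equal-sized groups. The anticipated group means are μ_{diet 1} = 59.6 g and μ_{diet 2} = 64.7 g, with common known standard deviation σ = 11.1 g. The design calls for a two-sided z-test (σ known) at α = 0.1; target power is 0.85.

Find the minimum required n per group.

n = 69 per group

Standardized effect: d = |μ_{diet 1} − μ_{diet 2}| / σ = |59.6 − 64.7| / 11.1 = 0.4595
For power 0.85 need Φ(δ − z_{0.05}) = 0.85, so δ = z_{0.05} + z_{0.15} = 1.645 + 1.036 = 2.681.
(The Φ(−δ − z_{α/2}) term is vanishingly small for δ > 0 and is dropped in the standard sample-size formula.)
δ = d·√(n/2) ⇒ n = 2(δ/d)² = 2 × (2.681 / 0.4595)² = 68.11.
Round up to the next whole unit.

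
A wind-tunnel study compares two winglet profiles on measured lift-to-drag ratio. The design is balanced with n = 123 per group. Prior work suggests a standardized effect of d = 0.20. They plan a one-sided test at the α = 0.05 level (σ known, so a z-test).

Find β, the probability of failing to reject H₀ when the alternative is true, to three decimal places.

Noncentrality parameter: δ = d·√(n/2) = 0.20 × √(123/2) = 1.5684
Critical value for a one-sided test at α = 0.05: z_α = 1.645.
Power = P(Z > 1.645 − δ) = Φ(-0.076) = 0.4695.
Type II error: β = 1 − power = 1 − 0.4695 = 0.5305.

β ≈ 0.530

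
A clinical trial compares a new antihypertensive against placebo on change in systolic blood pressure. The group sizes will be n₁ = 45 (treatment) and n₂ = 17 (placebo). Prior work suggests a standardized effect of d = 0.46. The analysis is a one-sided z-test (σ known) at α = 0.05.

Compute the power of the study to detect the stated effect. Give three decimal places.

Noncentrality parameter: δ = d / √(1/n₁ + 1/n₂) = 0.46 / √(1/45 + 1/17) = 1.6158
One-sided α = 0.05 → critical value z_{0.05} = 1.645.
Power = P(Z > 1.645 − δ) = Φ(-0.029) = 0.4884.

Power ≈ 0.488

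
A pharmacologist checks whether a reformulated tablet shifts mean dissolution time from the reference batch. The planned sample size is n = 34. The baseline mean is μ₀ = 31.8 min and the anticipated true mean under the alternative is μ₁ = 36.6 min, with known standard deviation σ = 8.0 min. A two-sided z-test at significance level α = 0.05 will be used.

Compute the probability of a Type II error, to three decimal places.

Standardized effect: d = |μ₁ − μ₀| / σ = |36.6 − 31.8| / 8.0 = 0.6000
Noncentrality parameter: δ = d·√n = 0.6000 × √34 = 3.4986
Two-sided α = 0.05 → critical value z_{0.025} = 1.960.
Power = Φ(δ − 1.960) + Φ(−δ − 1.960) = Φ(1.539) + Φ(-5.459) = 0.9380 + 0.0000 = 0.9380.
Type II error: β = 1 − power = 1 − 0.9380 = 0.0620.

β ≈ 0.062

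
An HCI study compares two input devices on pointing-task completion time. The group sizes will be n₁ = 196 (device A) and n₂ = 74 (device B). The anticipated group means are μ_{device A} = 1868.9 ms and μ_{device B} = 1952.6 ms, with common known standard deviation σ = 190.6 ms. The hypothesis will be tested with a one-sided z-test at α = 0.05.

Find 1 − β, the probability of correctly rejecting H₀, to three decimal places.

Power ≈ 0.942

Standardized effect: d = |μ_{device A} − μ_{device B}| / σ = |1868.9 − 1952.6| / 190.6 = 0.4391
Noncentrality parameter: δ = d / √(1/n₁ + 1/n₂) = 0.4391 / √(1/196 + 1/74) = 3.2186
One-sided α = 0.05 → critical value z_{0.05} = 1.645.
Power = P(Z > 1.645 − δ) = Φ(1.574) = 0.9422.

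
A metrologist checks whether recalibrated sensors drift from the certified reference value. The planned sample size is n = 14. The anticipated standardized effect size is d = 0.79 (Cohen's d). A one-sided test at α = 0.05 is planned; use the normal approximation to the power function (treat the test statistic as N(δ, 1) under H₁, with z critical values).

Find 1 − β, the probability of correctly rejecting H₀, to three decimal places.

Power ≈ 0.905

Noncentrality parameter: λ = d·√n = 0.79 × √14 = 2.9559
One-sided α = 0.05 → critical value z_{0.05} = 1.645.
Power = P(Z > 1.645 − λ) = Φ(1.311) = 0.9051.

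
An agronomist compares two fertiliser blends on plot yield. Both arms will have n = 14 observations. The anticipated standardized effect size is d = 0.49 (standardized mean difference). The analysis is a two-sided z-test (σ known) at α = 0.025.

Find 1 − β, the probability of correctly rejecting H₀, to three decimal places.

Noncentrality parameter: δ = d·√(n/2) = 0.49 × √(14/2) = 1.2964
Two-sided α = 0.025 → critical value z_{0.0125} = 2.241.
Power = Φ(δ − 2.241) + Φ(−δ − 2.241) = Φ(-0.945) + Φ(-3.538) = 0.1723 + 0.0002 = 0.1725.

Power ≈ 0.173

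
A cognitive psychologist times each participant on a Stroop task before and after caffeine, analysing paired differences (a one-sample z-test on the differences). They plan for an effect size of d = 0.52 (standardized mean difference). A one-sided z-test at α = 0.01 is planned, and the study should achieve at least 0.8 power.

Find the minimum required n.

n = 38

Set Φ(δ − 2.326) = 0.8; then δ − 2.326 = Φ⁻¹(0.8) = 0.842, giving δ = 3.168.
δ = d·√n ⇒ n = (δ/d)² = (3.168 / 0.52)² = 37.12.
Round up to the next whole unit.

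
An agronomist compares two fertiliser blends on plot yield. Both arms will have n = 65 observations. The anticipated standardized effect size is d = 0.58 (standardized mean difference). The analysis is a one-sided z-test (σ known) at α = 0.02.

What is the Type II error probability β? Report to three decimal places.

β ≈ 0.105

Noncentrality parameter: δ = d·√(n/2) = 0.58 × √(65/2) = 3.3065
Critical value for a one-sided test at α = 0.02: z_α = 2.054.
Power = Φ(δ − 2.054) = Φ(1.253) = 0.8949.
Type II error: β = 1 − power = 1 − 0.8949 = 0.1051.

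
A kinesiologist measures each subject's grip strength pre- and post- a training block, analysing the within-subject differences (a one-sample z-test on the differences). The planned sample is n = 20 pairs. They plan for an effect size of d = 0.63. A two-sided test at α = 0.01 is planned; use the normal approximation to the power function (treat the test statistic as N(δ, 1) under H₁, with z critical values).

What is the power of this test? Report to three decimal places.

Noncentrality parameter: δ = d·√n = 0.63 × √20 = 2.8174
Two-sided α = 0.01 → critical value z_{0.005} = 2.576.
Power = Φ(δ − 2.576) + Φ(−δ − 2.576) = Φ(0.242) + Φ(-5.393) = 0.5955 + 0.0000 = 0.5955.

Power ≈ 0.595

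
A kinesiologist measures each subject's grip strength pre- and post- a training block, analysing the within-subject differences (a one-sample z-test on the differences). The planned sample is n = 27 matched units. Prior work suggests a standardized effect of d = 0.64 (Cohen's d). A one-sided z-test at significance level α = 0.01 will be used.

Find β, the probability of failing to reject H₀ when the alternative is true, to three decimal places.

Noncentrality parameter: δ = d·√n = 0.64 × √27 = 3.3255
One-sided α = 0.01 → critical value z_{0.01} = 2.326.
Power = Φ(δ − 2.326) = Φ(0.999) = 0.8411.
Type II error: β = 1 − power = 1 − 0.8411 = 0.1589.

β ≈ 0.159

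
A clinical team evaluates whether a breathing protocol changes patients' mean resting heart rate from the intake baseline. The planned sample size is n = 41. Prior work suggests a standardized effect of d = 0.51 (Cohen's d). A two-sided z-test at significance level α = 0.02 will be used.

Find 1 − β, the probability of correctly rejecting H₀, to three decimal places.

Power ≈ 0.826

Noncentrality parameter: δ = d·√n = 0.51 × √41 = 3.2656
Two-sided α = 0.02 → critical value z_{0.01} = 2.326.
Power = Φ(δ − 2.326) + Φ(−δ − 2.326) = Φ(0.939) + Φ(-5.592) = 0.8262 + 0.0000 = 0.8262.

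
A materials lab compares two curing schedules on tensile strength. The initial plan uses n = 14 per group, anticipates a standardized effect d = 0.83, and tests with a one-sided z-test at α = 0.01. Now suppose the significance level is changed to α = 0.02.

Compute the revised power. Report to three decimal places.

Power ≈ 0.557

δ = d·√(n/2) = 0.83 × √(14/2) = 2.1960 (unchanged). New critical value: z_{0.02} = 2.054.
Revised power = Φ(δ − 2.054) = Φ(0.142) = 0.5565.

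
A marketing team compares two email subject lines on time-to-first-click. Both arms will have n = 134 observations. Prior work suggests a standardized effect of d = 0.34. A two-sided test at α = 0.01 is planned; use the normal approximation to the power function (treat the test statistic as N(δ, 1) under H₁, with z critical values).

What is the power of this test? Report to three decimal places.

Power ≈ 0.582

Noncentrality parameter: δ = d·√(n/2) = 0.34 × √(134/2) = 2.7830
Critical value for a two-sided test at α = 0.01: z_{α/2} = 2.576.
Power = Φ(δ − 2.576) + Φ(−δ − 2.576) = Φ(0.207) + Φ(-5.359) = 0.5821 + 0.0000 = 0.5821.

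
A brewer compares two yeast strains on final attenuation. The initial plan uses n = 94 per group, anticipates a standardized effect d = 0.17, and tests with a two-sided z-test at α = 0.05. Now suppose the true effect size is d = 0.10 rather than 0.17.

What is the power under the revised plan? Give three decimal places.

With d = 0.10: δ = d·√(n/2) = 0.10 × √(94/2) = 0.6856. Critical value z_{0.025} = 1.960.
Revised power = Φ(δ − 1.960) + Φ(−δ − 1.960) = Φ(-1.274) + Φ(-2.646) = 0.1013 + 0.0041 = 0.1053.

Power ≈ 0.105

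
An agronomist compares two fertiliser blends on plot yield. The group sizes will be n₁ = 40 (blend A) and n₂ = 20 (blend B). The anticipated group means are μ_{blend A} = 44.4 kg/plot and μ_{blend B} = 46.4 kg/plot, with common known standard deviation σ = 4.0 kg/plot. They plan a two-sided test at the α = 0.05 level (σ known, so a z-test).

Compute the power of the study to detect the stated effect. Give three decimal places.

Standardized effect: d = |μ_{blend A} − μ_{blend B}| / σ = |44.4 − 46.4| / 4.0 = 0.5000
Noncentrality parameter: δ = d / √(1/n₁ + 1/n₂) = 0.5000 / √(1/40 + 1/20) = 1.8257
Two-sided α = 0.05 → critical value z_{0.025} = 1.960.
Power = Φ(δ − 1.960) + Φ(−δ − 1.960) = Φ(-0.134) + Φ(-3.786) = 0.4466 + 0.0001 = 0.4467.

Power ≈ 0.447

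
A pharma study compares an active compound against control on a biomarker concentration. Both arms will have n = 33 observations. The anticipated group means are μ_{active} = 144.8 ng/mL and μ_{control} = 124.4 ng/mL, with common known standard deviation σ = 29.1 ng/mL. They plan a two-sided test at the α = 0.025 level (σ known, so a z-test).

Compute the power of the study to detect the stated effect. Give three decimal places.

Standardized effect: d = |μ_{active} − μ_{control}| / σ = |144.8 − 124.4| / 29.1 = 0.7010
Noncentrality parameter: δ = d·√(n/2) = 0.7010 × √(33/2) = 2.8476
Critical value for a two-sided test at α = 0.025: z_{α/2} = 2.241.
Power = Φ(δ − 2.241) + Φ(−δ − 2.241) = Φ(0.606) + Φ(-5.089) = 0.7278 + 0.0000 = 0.7278.

Power ≈ 0.728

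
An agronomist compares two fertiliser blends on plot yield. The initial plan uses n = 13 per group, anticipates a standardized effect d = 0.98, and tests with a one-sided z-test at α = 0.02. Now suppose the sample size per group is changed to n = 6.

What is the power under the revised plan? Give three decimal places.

Power ≈ 0.361

With n = 6 per group: δ = d·√(n/2) = 0.98 × √(6/2) = 1.6974. Critical value z_{0.02} = 2.054.
Revised power = Φ(δ − 2.054) = Φ(-0.356) = 0.3608.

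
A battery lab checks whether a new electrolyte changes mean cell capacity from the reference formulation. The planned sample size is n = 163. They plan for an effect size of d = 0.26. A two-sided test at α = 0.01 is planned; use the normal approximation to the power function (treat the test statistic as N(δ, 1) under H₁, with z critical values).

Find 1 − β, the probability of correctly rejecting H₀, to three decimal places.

Noncentrality parameter: δ = d·√n = 0.26 × √163 = 3.3195
Critical value for a two-sided test at α = 0.01: z_{α/2} = 2.576.
Power = Φ(δ − 2.576) + Φ(−δ − 2.576) = Φ(0.744) + Φ(-5.895) = 0.7714 + 0.0000 = 0.7714.

Power ≈ 0.771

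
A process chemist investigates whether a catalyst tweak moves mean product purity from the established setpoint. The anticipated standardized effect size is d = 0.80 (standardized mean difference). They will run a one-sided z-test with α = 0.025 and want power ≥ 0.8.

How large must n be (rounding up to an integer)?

Set Φ(δ − 1.960) = 0.8; then δ − 1.960 = Φ⁻¹(0.8) = 0.842, giving δ = 2.802.
δ = d·√n ⇒ n = (δ/d)² = (2.802 / 0.80)² = 12.26.
Rounding up, n = 13.

n = 13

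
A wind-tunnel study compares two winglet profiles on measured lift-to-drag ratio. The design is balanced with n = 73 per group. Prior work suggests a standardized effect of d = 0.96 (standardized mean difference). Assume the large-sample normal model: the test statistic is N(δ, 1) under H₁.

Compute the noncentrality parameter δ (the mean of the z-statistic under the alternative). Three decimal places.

The noncentrality parameter scales effect size by the design's sample-size factor: δ = d·√(n/2) = 0.96 × √(73/2) = 5.7999

δ ≈ 5.800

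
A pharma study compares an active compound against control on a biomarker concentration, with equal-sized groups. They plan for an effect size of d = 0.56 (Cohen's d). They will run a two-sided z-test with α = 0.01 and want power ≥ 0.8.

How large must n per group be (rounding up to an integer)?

n = 75 per group

For power 0.8 need Φ(δ − z_{0.005}) = 0.8, so δ = z_{0.005} + z_{0.20} = 2.576 + 0.842 = 3.417.
(For δ > 0 the lower-tail rejection region contributes negligibly to power, so the one-term inversion is standard.)
δ = d·√(n/2) ⇒ n = 2(δ/d)² = 2 × (3.417 / 0.56)² = 74.48.
Rounding up, n = 75 per group.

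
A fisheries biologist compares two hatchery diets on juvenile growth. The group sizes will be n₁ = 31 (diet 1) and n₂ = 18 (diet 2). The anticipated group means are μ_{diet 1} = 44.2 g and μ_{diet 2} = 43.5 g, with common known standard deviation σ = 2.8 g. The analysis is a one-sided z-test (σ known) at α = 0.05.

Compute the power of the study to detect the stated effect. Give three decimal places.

Standardized effect: d = |μ_{diet 1} − μ_{diet 2}| / σ = |44.2 − 43.5| / 2.8 = 0.2500
Noncentrality parameter: δ = d / √(1/n₁ + 1/n₂) = 0.2500 / √(1/31 + 1/18) = 0.8436
Critical value for a one-sided test at α = 0.05: z_α = 1.645.
Power = P(Z > 1.645 − δ) = Φ(-0.801) = 0.2115.

Power ≈ 0.212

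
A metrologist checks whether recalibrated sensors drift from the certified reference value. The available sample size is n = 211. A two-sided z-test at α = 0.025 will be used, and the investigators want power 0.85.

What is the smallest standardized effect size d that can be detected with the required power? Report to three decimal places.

Required noncentrality: δ = z_{0.0125} + z_{0.15} = 2.241 + 1.036 = 3.278.
(Lower-tail contribution to power is negligible for δ > 0.)
δ = d·√n ⇒ d = δ/√n = 3.278/√211 = 0.2257.

d ≈ 0.226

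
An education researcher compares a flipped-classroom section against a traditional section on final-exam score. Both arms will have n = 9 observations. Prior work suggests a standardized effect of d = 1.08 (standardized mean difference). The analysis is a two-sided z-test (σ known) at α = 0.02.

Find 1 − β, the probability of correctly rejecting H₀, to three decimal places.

Noncentrality parameter: δ = d·√(n/2) = 1.08 × √(9/2) = 2.2910
Two-sided α = 0.02 → critical value z_{0.01} = 2.326.
Power = Φ(δ − 2.326) + Φ(−δ − 2.326) = Φ(-0.035) + Φ(-4.617) = 0.4859 + 0.0000 = 0.4859.

Power ≈ 0.486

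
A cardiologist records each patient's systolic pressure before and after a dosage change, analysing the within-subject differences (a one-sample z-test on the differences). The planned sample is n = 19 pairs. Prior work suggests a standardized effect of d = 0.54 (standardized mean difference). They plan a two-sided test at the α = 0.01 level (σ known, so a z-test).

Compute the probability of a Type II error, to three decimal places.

Noncentrality parameter: δ = d·√n = 0.54 × √19 = 2.3538
Two-sided α = 0.01 → critical value z_{0.005} = 2.576.
Power = Φ(δ − 2.576) + Φ(−δ − 2.576) = Φ(-0.222) + Φ(-4.930) = 0.4121 + 0.0000 = 0.4121.
Type II error: β = 1 − power = 1 − 0.4121 = 0.5879.

β ≈ 0.588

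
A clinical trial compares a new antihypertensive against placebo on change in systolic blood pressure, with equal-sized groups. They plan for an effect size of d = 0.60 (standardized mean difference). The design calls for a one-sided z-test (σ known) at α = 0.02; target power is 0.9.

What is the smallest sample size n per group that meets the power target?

n = 62 per group

For power 0.9 need Φ(δ − z_{0.02}) = 0.9, so δ = z_{0.02} + z_{0.10} = 2.054 + 1.282 = 3.335.
δ = d·√(n/2) ⇒ n = 2(δ/d)² = 2 × (3.335 / 0.60)² = 61.80.
Rounding up, n = 62 per group.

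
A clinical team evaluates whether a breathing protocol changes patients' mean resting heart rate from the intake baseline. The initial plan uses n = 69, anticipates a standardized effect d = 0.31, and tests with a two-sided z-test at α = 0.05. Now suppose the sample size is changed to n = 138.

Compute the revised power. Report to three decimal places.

With n = 138: δ = d·√n = 0.31 × √138 = 3.6417. Critical value z_{0.025} = 1.960.
Revised power = Φ(δ − 1.960) + Φ(−δ − 1.960) = Φ(1.682) + Φ(-5.602) = 0.9537 + 0.0000 = 0.9537.

Power ≈ 0.954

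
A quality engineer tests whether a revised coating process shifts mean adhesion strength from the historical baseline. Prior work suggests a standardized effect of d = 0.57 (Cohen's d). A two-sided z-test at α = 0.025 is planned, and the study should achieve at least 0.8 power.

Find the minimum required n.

Set Φ(δ − 2.241) = 0.8; then δ − 2.241 = Φ⁻¹(0.8) = 0.842, giving δ = 3.083.
(The Φ(−δ − z_{α/2}) term is vanishingly small for δ > 0 and is dropped in the standard sample-size formula.)
δ = d·√n ⇒ n = (δ/d)² = (3.083 / 0.57)² = 29.26.
Rounding up, n = 30.

n = 30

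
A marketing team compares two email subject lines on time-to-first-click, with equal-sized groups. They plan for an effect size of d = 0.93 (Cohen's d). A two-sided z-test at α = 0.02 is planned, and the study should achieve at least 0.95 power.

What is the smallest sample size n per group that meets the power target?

n = 37 per group

Set Φ(δ − 2.326) = 0.95; then δ − 2.326 = Φ⁻¹(0.95) = 1.645, giving δ = 3.971.
(The Φ(−δ − z_{α/2}) term is vanishingly small for δ > 0 and is dropped in the standard sample-size formula.)
δ = d·√(n/2) ⇒ n = 2(δ/d)² = 2 × (3.971 / 0.93)² = 36.47.
Round up to the next whole unit.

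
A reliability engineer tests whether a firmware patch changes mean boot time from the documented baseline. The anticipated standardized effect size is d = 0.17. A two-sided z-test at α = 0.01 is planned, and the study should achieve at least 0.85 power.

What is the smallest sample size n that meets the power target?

For power 0.85 need Φ(δ − z_{0.005}) = 0.85, so δ = z_{0.005} + z_{0.15} = 2.576 + 1.036 = 3.612.
(For δ > 0 the lower-tail rejection region contributes negligibly to power, so the one-term inversion is standard.)
δ = d·√n ⇒ n = (δ/d)² = (3.612 / 0.17)² = 451.50.
Rounding up, n = 452.

n = 452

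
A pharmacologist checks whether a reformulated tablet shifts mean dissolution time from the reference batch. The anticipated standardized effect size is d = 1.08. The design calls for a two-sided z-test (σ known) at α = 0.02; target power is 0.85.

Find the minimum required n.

Set Φ(δ − 2.326) = 0.85; then δ − 2.326 = Φ⁻¹(0.85) = 1.036, giving δ = 3.363.
(The Φ(−δ − z_{α/2}) term is vanishingly small for δ > 0 and is dropped in the standard sample-size formula.)
δ = d·√n ⇒ n = (δ/d)² = (3.363 / 1.08)² = 9.70.
Round up to the next whole unit.

n = 10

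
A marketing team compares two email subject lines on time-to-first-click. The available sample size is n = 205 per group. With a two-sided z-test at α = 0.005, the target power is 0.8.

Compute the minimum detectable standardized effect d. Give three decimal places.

d ≈ 0.360

Required noncentrality: δ = z_{0.0025} + z_{0.20} = 2.807 + 0.842 = 3.649.
(The second rejection-region term Φ(−δ − z_{α/2}) is negligible and dropped.)
δ = d·√(n/2) ⇒ d = δ/√(n/2) = 3.649/√(205/2) = 0.3604.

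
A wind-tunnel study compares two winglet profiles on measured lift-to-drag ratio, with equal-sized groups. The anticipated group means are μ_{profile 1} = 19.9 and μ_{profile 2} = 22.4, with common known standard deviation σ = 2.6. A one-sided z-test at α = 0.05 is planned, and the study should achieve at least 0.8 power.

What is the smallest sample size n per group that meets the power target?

n = 14 per group

Standardized effect: d = |μ_{profile 1} − μ_{profile 2}| / σ = |19.9 − 22.4| / 2.6 = 0.9615
For power 0.8 need Φ(δ − z_{0.05}) = 0.8, so δ = z_{0.05} + z_{0.20} = 1.645 + 0.842 = 2.486.
δ = d·√(n/2) ⇒ n = 2(δ/d)² = 2 × (2.486 / 0.9615)² = 13.37.
Rounding up, n = 14 per group.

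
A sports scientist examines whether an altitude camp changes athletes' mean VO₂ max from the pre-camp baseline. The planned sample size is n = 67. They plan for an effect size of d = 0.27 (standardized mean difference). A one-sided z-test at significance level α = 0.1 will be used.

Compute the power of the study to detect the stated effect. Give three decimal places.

Noncentrality parameter: δ = d·√n = 0.27 × √67 = 2.2100
Critical value for a one-sided test at α = 0.1: z_α = 1.282.
Power = Φ(δ − 1.282) = Φ(0.928) = 0.8234.

Power ≈ 0.823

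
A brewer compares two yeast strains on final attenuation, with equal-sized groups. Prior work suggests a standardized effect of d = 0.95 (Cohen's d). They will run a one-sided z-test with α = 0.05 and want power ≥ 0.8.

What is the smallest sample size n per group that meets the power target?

n = 14 per group

For power 0.8 need Φ(δ − z_{0.05}) = 0.8, so δ = z_{0.05} + z_{0.20} = 1.645 + 0.842 = 2.486.
δ = d·√(n/2) ⇒ n = 2(δ/d)² = 2 × (2.486 / 0.95)² = 13.70.
Rounding up, n = 14 per group.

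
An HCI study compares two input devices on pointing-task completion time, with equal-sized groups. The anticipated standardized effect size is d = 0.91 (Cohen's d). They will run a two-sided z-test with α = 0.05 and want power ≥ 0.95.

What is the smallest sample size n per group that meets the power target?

n = 32 per group

Set Φ(δ − 1.960) = 0.95; then δ − 1.960 = Φ⁻¹(0.95) = 1.645, giving δ = 3.605.
(The Φ(−δ − z_{α/2}) term is vanishingly small for δ > 0 and is dropped in the standard sample-size formula.)
δ = d·√(n/2) ⇒ n = 2(δ/d)² = 2 × (3.605 / 0.91)² = 31.38.
Round up to the next whole unit.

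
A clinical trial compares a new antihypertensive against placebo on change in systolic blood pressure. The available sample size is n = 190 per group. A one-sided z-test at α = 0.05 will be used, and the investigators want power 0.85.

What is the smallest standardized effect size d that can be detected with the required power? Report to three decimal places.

Need Φ(δ − 1.645) = 0.85, so δ = 1.645 + 1.036 = 2.681.
δ = d·√(n/2) ⇒ d = δ/√(n/2) = 2.681/√(190/2) = 0.2751.

d ≈ 0.275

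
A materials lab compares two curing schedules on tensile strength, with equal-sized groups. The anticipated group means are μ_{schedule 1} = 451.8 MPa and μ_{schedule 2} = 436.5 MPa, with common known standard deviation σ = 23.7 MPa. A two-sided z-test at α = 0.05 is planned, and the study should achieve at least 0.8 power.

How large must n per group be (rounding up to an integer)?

n = 38 per group

Standardized effect: d = |μ_{schedule 1} − μ_{schedule 2}| / σ = |451.8 − 436.5| / 23.7 = 0.6456
For power 0.8 need Φ(δ − z_{0.025}) = 0.8, so δ = z_{0.025} + z_{0.20} = 1.960 + 0.842 = 2.802.
(Ignoring the negligible lower-tail rejection probability gives the usual closed-form inversion.)
δ = d·√(n/2) ⇒ n = 2(δ/d)² = 2 × (2.802 / 0.6456)² = 37.67.
Rounding up, n = 38 per group.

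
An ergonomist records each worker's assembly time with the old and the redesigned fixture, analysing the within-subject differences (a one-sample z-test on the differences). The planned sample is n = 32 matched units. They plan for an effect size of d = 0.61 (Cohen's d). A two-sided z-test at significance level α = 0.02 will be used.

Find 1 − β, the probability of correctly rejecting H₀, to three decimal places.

Noncentrality parameter: λ = d·√n = 0.61 × √32 = 3.4507
Two-sided α = 0.02 → critical value z_{0.01} = 2.326.
Power = Φ(λ − 2.326) + Φ(−λ − 2.326) = Φ(1.124) + Φ(-5.777) = 0.8696 + 0.0000 = 0.8696.

Power ≈ 0.870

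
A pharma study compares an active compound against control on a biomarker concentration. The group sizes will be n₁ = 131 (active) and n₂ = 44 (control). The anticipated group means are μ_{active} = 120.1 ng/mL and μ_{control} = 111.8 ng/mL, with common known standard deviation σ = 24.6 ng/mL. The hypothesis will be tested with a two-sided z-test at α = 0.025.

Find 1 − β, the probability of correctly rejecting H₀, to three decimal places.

Power ≈ 0.380

Standardized effect: d = |μ_{active} − μ_{control}| / σ = |120.1 − 111.8| / 24.6 = 0.3374
Noncentrality parameter: δ = d / √(1/n₁ + 1/n₂) = 0.3374 / √(1/131 + 1/44) = 1.9364
Two-sided α = 0.025 → critical value z_{0.0125} = 2.241.
Power = Φ(δ − 2.241) + Φ(−δ − 2.241) = Φ(-0.305) + Φ(-4.178) = 0.3802 + 0.0000 = 0.3802.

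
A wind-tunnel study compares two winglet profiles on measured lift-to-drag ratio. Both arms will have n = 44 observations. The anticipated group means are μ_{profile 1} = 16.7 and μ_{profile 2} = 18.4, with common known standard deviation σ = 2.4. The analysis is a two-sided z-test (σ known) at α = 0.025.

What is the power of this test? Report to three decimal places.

Power ≈ 0.860

Standardized effect: d = |μ_{profile 1} − μ_{profile 2}| / σ = |16.7 − 18.4| / 2.4 = 0.7083
Noncentrality parameter: λ = d·√(n/2) = 0.7083 × √(44/2) = 3.3224
Two-sided α = 0.025 → critical value z_{0.0125} = 2.241.
Power = Φ(λ − 2.241) + Φ(−λ − 2.241) = Φ(1.081) + Φ(-5.564) = 0.8601 + 0.0000 = 0.8601.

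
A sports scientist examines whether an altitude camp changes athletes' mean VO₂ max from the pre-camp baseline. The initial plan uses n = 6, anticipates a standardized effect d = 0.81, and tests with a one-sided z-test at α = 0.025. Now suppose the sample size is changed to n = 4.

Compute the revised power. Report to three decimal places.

With n = 4: δ = d·√n = 0.81 × √4 = 1.6200. Critical value z_{0.025} = 1.960.
Revised power = P(Z > 1.960 − δ) = Φ(-0.340) = 0.3669.

Power ≈ 0.367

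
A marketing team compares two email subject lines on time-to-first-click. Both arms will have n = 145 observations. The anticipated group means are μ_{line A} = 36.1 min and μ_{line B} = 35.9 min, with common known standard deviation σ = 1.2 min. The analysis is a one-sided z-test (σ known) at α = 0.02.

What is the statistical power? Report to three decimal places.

Power ≈ 0.263

Standardized effect: d = |μ_{line A} − μ_{line B}| / σ = |36.1 − 35.9| / 1.2 = 0.1667
Noncentrality parameter: λ = d·√(n/2) = 0.1667 × √(145/2) = 1.4191
Critical value for a one-sided test at α = 0.02: z_α = 2.054.
Power = P(Z > 2.054 − λ) = Φ(-0.635) = 0.2628.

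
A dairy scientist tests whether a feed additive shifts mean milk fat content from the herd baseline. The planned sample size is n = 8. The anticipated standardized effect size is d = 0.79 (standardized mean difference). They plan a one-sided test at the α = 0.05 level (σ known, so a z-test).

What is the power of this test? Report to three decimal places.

Noncentrality parameter: δ = d·√n = 0.79 × √8 = 2.2345
One-sided α = 0.05 → critical value z_{0.05} = 1.645.
Power = P(Z > 1.645 − δ) = Φ(0.590) = 0.7223.

Power ≈ 0.722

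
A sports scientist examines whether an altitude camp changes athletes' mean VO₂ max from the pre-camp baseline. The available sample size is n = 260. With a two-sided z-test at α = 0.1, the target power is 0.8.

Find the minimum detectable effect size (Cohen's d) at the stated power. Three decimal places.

d ≈ 0.154

Required noncentrality: δ = z_{0.05} + z_{0.20} = 1.645 + 0.842 = 2.486.
(The second rejection-region term Φ(−δ − z_{α/2}) is negligible and dropped.)
δ = d·√n ⇒ d = δ/√n = 2.486/√260 = 0.1542.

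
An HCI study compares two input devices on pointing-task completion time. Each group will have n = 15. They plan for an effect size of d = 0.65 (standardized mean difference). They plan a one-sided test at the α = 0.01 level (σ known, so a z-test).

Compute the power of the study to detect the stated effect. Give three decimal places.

Power ≈ 0.292

Noncentrality parameter: δ = d·√(n/2) = 0.65 × √(15/2) = 1.7801
One-sided α = 0.01 → critical value z_{0.01} = 2.326.
Power = Φ(δ − 2.326) = Φ(-0.546) = 0.2924.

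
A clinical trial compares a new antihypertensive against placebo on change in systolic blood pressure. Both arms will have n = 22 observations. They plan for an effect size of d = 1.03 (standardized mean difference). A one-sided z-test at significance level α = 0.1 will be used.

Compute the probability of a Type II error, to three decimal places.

Noncentrality parameter: δ = d·√(n/2) = 1.03 × √(22/2) = 3.4161
Critical value for a one-sided test at α = 0.1: z_α = 1.282.
Power = Φ(δ − 1.282) = Φ(2.135) = 0.9836.
Type II error: β = 1 − power = 1 − 0.9836 = 0.0164.

β ≈ 0.016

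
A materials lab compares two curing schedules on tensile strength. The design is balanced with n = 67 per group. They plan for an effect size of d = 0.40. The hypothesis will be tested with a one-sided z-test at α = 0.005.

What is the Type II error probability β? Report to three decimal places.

Noncentrality parameter: δ = d·√(n/2) = 0.40 × √(67/2) = 2.3152
Critical value for a one-sided test at α = 0.005: z_α = 2.576.
Power = P(Z > 2.576 − δ) = Φ(-0.261) = 0.3972.
Type II error: β = 1 − power = 1 − 0.3972 = 0.6028.

β ≈ 0.603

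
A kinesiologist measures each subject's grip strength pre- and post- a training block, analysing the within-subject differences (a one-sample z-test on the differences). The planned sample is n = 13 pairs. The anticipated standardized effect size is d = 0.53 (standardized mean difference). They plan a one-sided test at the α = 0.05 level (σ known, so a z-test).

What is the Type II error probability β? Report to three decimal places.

Noncentrality parameter: δ = d·√n = 0.53 × √13 = 1.9109
Critical value for a one-sided test at α = 0.05: z_α = 1.645.
Power = P(Z > 1.645 − δ) = Φ(0.266) = 0.6049.
Type II error: β = 1 − power = 1 − 0.6049 = 0.3951.

β ≈ 0.395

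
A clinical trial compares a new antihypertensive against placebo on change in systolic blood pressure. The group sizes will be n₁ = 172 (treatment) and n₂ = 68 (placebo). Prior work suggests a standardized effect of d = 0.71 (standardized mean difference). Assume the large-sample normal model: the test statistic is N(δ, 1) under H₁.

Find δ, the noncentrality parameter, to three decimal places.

δ ≈ 4.956

δ = d / √(1/n₁ + 1/n₂) = 0.71 / √(1/172 + 1/68) = 4.9565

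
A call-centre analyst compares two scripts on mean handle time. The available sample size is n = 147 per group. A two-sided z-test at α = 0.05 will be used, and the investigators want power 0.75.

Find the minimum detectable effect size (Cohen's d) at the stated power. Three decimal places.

d ≈ 0.307

Need Φ(δ − 1.960) = 0.75, so δ = 1.960 + 0.674 = 2.634.
(The second rejection-region term Φ(−δ − z_{α/2}) is negligible and dropped.)
δ = d·√(n/2) ⇒ d = δ/√(n/2) = 2.634/√(147/2) = 0.3073.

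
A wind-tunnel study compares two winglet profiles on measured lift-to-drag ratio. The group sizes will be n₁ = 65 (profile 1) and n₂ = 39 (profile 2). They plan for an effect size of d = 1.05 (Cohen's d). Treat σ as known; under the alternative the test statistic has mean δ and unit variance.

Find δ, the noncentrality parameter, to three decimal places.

δ ≈ 5.184

The noncentrality parameter scales effect size by the design's sample-size factor: δ = d / √(1/n₁ + 1/n₂) = 1.05 / √(1/65 + 1/39) = 5.1840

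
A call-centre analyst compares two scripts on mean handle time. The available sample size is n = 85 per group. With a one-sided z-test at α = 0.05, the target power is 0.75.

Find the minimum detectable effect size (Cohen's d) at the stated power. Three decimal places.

d ≈ 0.356

Required noncentrality: δ = z_{0.05} + z_{0.25} = 1.645 + 0.674 = 2.319.
δ = d·√(n/2) ⇒ d = δ/√(n/2) = 2.319/√(85/2) = 0.3558.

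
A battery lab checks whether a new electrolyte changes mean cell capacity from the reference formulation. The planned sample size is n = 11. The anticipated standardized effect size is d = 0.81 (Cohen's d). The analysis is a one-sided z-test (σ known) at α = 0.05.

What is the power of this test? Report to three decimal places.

Power ≈ 0.851

Noncentrality parameter: δ = d·√n = 0.81 × √11 = 2.6865
One-sided α = 0.05 → critical value z_{0.05} = 1.645.
Power = P(Z > 1.645 − δ) = Φ(1.042) = 0.8512.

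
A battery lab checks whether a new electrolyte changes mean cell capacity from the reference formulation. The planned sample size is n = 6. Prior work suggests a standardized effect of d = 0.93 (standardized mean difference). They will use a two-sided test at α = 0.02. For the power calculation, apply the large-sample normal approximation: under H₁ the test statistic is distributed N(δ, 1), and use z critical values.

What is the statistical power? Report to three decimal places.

Noncentrality parameter: δ = d·√n = 0.93 × √6 = 2.2780
Critical value for a two-sided test at α = 0.02: z_{α/2} = 2.326.
Power = Φ(δ − 2.326) + Φ(−δ − 2.326) = Φ(-0.048) + Φ(-4.604) = 0.4807 + 0.0000 = 0.4807.

Power ≈ 0.481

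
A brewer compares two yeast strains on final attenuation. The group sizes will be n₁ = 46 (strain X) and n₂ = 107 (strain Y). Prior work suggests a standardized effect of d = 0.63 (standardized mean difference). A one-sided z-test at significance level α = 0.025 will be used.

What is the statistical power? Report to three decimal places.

Power ≈ 0.947

Noncentrality parameter: δ = d / √(1/n₁ + 1/n₂) = 0.63 / √(1/46 + 1/107) = 3.5733
One-sided α = 0.025 → critical value z_{0.025} = 1.960.
Power = P(Z > 1.960 − δ) = Φ(1.613) = 0.9467.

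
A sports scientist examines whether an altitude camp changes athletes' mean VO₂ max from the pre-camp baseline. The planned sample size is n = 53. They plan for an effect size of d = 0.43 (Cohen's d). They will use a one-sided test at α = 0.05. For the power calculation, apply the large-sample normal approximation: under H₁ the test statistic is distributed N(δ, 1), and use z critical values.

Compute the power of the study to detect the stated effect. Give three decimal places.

Power ≈ 0.931

Noncentrality parameter: δ = d·√n = 0.43 × √53 = 3.1304
One-sided α = 0.05 → critical value z_{0.05} = 1.645.
Power = P(Z > 1.645 − δ) = Φ(1.486) = 0.9313.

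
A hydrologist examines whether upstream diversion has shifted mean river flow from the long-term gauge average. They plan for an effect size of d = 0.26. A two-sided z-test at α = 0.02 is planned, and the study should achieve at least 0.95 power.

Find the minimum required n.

n = 234

Set Φ(δ − 2.326) = 0.95; then δ − 2.326 = Φ⁻¹(0.95) = 1.645, giving δ = 3.971.
(Ignoring the negligible lower-tail rejection probability gives the usual closed-form inversion.)
δ = d·√n ⇒ n = (δ/d)² = (3.971 / 0.26)² = 233.29.
Round up to the next whole unit.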